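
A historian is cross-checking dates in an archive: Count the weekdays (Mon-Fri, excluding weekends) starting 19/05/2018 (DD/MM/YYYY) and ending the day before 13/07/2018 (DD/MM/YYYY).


Start: 2018-05-19 (Saturday)
End (exclusive): 2018-07-13 (Friday)
Total calendar days: 55
Full weeks: 55 // 7 = 7 -> 35 weekdays
Remaining 6 days starting on Saturday:
  Sat(-), Sun(-), Mon(w), Tue(w), Wed(w), Thu(w) -> 4 weekdays
Total business days: 35 + 4 = 39

39


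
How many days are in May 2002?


Month: May
Year: 2002
May is a 31-day month
Total: 31 days

31


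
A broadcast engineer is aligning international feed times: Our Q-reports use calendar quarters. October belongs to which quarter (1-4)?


Month: October (month 10)
Q1: January-March (months 1-3)
Q2: April-June (months 4-6)
Q3: July-September (months 7-9)
Q4: October-December (months 10-12)
Month 10 falls in Q4

4


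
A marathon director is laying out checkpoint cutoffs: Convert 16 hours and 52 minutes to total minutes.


Hours: 16
Extra minutes: 52
Minutes per hour: 60
Hours to minutes: 16 x 60 = 960
Total: 960 + 52 = 1012

1012


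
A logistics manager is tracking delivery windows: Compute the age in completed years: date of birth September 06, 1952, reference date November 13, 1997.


Birth: 1952-09-06
Reference: 1997-11-13
Year difference: 1997 - 1952 = 45
Has birthday (09-06) occurred by 11-13? Yes
Age in full years: 45

45


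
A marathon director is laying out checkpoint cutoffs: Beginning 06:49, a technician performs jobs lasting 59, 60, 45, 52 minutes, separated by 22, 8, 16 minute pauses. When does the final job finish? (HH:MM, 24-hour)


Start: 06:49 = 409 min from midnight
  after task 1 (59 min): 07:48
  after break (22 min): 08:10
  after task 2 (60 min): 09:10
  after break (8 min): 09:18
  after task 3 (45 min): 10:03
  after break (16 min): 10:19
  after task 4 (52 min): 11:11
Total elapsed: 262 minutes
End time: 11:11

11:11


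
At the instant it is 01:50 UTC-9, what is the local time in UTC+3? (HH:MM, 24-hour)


Local time: 01:50 at UTC-9 (offset -9h)
Target zone: UTC+3 (offset 3h)
Difference: 3 - (-9) = 12 hours
Calculation: 1 + (12) = 13
Result: 13:50

13:50


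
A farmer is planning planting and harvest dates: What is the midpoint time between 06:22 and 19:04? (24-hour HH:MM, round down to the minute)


Start time: 06:22 = 382 minutes from midnight
End time: 19:04 = 1144 minutes from midnight
Sum: 382 + 1144 = 1526
Midpoint: 1526 / 2 = 763 minutes
Convert: 763 / 60 = 12 hours, 43 minutes
Result: 12:43

12:43


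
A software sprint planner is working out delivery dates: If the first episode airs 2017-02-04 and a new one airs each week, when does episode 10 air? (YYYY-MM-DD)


First occurrence: 2017-02-04 (occurrence 1)
Each occurrence is 7 days after the previous.
Occurrence 10 is 9 weeks after the first.
9 weeks = 63 days
2017-02-04 + 63 days = 2017-04-08

2017-04-08


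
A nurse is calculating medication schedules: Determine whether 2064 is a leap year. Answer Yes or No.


Year: 2064
Divisible by 4? 2064 / 4 = 516.0 -> Yes
Divisible by 100? 2064 / 100 = 20.64 -> No
Divisible by 4 but not 100, so it IS a leap year

Yes


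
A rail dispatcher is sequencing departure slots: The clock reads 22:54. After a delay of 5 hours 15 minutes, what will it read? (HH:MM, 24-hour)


Start time: 22:54
Adding: 5 hours 15 minutes
Minutes: 54 + 15 = 69
Minute overflow: 69 >= 60, so carry 1 hour, minutes = 9
Hours: 22 + 5 + 1 = 28
Hour wraparound: 28 mod 24 = 4
Result: 04:09

04:09


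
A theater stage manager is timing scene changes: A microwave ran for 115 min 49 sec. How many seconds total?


Minutes: 115
Extra seconds: 49
Seconds per minute: 60
Minutes to seconds: 115 x 60 = 6900
Total: 6900 + 49 = 6949

6949


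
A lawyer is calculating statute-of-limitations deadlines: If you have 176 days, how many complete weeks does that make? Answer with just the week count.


Total days: 176
Days per week: 7
Division: 176 / 7 = 25 remainder 1
Complete weeks: 25
Remaining days: 1

25


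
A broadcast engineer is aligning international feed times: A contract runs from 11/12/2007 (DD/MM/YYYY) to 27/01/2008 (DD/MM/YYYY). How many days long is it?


Start date: 2007-12-11
End date: 2008-01-27
Dec 2007: +21 days
Jan 2008: +26 days
Total: 47 days

47


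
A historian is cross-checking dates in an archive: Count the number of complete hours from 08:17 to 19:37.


Start: 08:17
End: 19:37
Hour difference: 19 - 8 = 11 hours
Minute difference: 37 - 17 = 20 minutes
Total minutes: 680
Complete hours: 680 / 60 = 11 (remainder 20)

11


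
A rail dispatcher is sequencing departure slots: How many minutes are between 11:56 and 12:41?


Start time: 11:56 = 716 minutes from midnight
End time: 12:41 = 761 minutes from midnight
Difference: 761 - 716 = 45 minutes
That is 0 hours and 45 minutes

45


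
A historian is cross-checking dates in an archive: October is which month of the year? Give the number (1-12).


Calendar month order:
9. September
10. October <--
11. November
October is month number 10

10


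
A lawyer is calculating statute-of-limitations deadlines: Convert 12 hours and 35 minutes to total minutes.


Hours: 12
Minutes: 35
Convert hours to minutes: 12 x 60 = 720
Add remaining minutes: 720 + 35 = 755

755


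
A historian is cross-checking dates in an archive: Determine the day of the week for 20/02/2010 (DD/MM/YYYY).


Date: 2010-02-20
January 1, 2010 is a Friday
Day of year: 51
Offset from Jan 1: 50 days
50 mod 7 = 1
Result: Saturday

Saturday


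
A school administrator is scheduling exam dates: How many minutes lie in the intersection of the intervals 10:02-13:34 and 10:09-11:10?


Interval A: [602, 814] minutes from midnight
Interval B: [609, 670] minutes from midnight
Overlap start = max(602, 609) = 609
Overlap end = min(814, 670) = 670
Overlap = 670 - 609 = 61 minutes

61


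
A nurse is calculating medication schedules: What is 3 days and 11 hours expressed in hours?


Days: 3
Extra hours: 11
Hours per day: 24
Days to hours: 3 x 24 = 72
Total: 72 + 11 = 83

83


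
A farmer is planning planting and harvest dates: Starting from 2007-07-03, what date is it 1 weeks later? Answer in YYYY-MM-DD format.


Start: 2007-07-03
Weeks to add: 1
Convert to days: 1 x 7 = 7 days
Add 7 days to 2007-07-03
Result: 2007-07-10

2007-07-10


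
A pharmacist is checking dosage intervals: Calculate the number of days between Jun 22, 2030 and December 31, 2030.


Start: June 22, 2030
End: December 31, 2030
Days left in June: 8
July: 31
August: 31
September: 30
October: 31
... plus remaining months
Sum of remaining months: 184
Total: 8 + 184 = 192

192


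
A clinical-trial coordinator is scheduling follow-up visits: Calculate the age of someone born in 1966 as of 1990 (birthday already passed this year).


Birth year: 1966
Current year: 1990
Age = current year - birth year
Age = 1990 - 1966 = 24

24


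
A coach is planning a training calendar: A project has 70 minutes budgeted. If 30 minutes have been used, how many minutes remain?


Total budget: 70 minutes
Time used: 30 minutes
Remaining: 70 - 30 = 40 minutes
Percent used: 42.9%
Percent remaining: 57.1%

40


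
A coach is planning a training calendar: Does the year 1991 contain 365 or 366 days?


Year: 1991
Check leap year rules:
Divisible by 4? No
1991 is not a leap year
Days: 365

365


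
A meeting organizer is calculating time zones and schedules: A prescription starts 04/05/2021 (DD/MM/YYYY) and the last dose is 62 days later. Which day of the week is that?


Start: 2021-05-04 (Tuesday)
Step 1 - find target date: add 62 days
  2021-05-04 + 62 days = 2021-07-05
Step 2 - day of week:
  62 mod 7 = 6
  Tuesday + 6 days -> Monday
Result: Monday (2021-07-05)

Monday


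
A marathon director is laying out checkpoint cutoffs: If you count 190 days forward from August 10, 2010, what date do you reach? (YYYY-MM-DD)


Start: 2010-08-10
Adding 190 days
Days remaining in August: 21
After August: 169 days still to add
September 2010: 30 days, 139 remaining
October 2010: 31 days, 108 remaining
November 2010: 30 days, 78 remaining
December 2010: 31 days, 47 remaining
Result: 2011-02-16

2011-02-16


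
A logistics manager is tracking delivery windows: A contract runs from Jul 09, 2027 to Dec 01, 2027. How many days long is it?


Start date: 2027-07-09
End date: 2027-12-01
Jul 2027: +23 days
Aug 2027: +31 days
Sep 2027: +30 days
Oct 2027: +31 days
Nov 2027: +30 days
Total: 145 days

145


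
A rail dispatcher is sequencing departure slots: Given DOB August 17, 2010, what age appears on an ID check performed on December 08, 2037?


Birth: 2010-08-17
Reference: 2037-12-08
Year difference: 2037 - 2010 = 27
Has birthday (08-17) occurred by 12-08? Yes
Age in full years: 27

27


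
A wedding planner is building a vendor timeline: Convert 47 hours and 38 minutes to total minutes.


Hours: 47
Extra minutes: 38
Minutes per hour: 60
Hours to minutes: 47 x 60 = 2820
Total: 2820 + 38 = 2858

2858


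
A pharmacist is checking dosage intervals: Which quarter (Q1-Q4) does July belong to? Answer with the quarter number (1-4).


Month: July (month 7)
Q1: January-March (months 1-3)
Q2: April-June (months 4-6)
Q3: July-September (months 7-9)
Q4: October-December (months 10-12)
Month 7 falls in Q3

3


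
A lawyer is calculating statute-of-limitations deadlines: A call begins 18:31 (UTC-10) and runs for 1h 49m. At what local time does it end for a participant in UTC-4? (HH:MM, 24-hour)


Start: 18:31 in UTC-10
Step 1 - add duration:
  minutes: 31 + 49 = 80 (carry 1h)
  hours: 18 + 1 + 1 = 20
  end in UTC-10: 20:20
Step 2 - convert UTC-10 -> UTC-4:
  offset difference: -4 - (-10) = 6 hours
  20 + (6) = 26 -> mod 24 = 2
Result: 02:20 in UTC-4

02:20


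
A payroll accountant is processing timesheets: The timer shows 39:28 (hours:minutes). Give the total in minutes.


Hours: 39
Minutes: 28
Convert hours to minutes: 39 x 60 = 2340
Add remaining minutes: 2340 + 28 = 2368

2368


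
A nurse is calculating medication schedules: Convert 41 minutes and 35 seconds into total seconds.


Minutes: 41
Seconds: 35
Convert minutes to seconds: 41 x 60 = 2460
Add remaining seconds: 2460 + 35 = 2495

2495


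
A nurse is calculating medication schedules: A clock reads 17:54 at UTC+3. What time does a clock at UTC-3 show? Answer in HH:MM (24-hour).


Local time: 17:54 at UTC+3 (offset 3h)
Target zone: UTC-3 (offset -3h)
Difference: -3 - (3) = -6 hours
Calculation: 17 + (-6) = 11
Result: 11:54

11:54


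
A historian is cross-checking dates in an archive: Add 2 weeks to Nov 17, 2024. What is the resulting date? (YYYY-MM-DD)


Start: 2024-11-17
Weeks to add: 2
Convert to days: 2 x 7 = 14 days
Add 14 days to 2024-11-17
Result: 2024-12-01

2024-12-01


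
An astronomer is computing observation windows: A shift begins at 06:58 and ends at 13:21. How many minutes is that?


Start time: 06:58 = 418 minutes from midnight
End time: 13:21 = 801 minutes from midnight
Difference: 801 - 418 = 383 minutes
That is 6 hours and 23 minutes

383


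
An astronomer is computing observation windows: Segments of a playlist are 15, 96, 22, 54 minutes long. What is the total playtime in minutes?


Durations: 15, 96, 22, 54
Running sum: 15
+ 96 = 111
+ 22 = 133
+ 54 = 187
Total duration: 187 minutes
That is 3 hours and 7 minutes

187


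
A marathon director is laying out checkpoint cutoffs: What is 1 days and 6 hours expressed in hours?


Days: 1
Extra hours: 6
Hours per day: 24
Days to hours: 1 x 24 = 24
Total: 24 + 6 = 30

30


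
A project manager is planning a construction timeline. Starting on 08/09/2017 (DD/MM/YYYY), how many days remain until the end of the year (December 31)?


Start: September 08, 2017
End: December 31, 2017
Days left in September: 22
October: 31
November: 30
December: 31
Sum of remaining months: 92
Total: 22 + 92 = 114

114


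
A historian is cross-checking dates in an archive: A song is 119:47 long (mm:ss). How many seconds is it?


Minutes: 119
Extra seconds: 47
Seconds per minute: 60
Minutes to seconds: 119 x 60 = 7140
Total: 7140 + 47 = 7187

7187


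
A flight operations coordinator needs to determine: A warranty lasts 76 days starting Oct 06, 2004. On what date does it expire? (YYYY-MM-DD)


Start: 2004-10-06
Adding 76 days
Days remaining in October: 25
After October: 51 days still to add
November 2004: 30 days, 21 remaining
December 2004 has 31 days, need 21
Result: 2004-12-21

2004-12-21


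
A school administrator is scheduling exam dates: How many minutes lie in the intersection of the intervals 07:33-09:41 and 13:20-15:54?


Interval A: [453, 581] minutes from midnight
Interval B: [800, 954] minutes from midnight
Overlap start = max(453, 800) = 800
Overlap end = min(581, 954) = 581
End <= start, so the intervals do not overlap: 0 minutes

0


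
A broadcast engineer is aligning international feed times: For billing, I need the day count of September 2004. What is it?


Month: September
Year: 2004
September is a 30-day month
Total: 30 days

30


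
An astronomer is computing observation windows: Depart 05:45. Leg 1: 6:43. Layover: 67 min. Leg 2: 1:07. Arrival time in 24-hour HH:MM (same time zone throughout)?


Depart: 05:45
Leg 1: +403 min -> 12:28
Layover: +67 min -> 13:35
Leg 2: +67 min -> 14:42
Total travel: 537 minutes = 8h 57m
Arrival: 14:42

14:42


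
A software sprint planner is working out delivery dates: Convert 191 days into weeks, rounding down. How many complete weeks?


Total days: 191
Days per week: 7
Division: 191 / 7 = 27 remainder 2
Complete weeks: 27
Remaining days: 2

27


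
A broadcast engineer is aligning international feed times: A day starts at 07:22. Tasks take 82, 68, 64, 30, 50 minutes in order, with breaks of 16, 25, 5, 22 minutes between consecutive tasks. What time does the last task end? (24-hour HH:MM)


Start: 07:22 = 442 min from midnight
  after task 1 (82 min): 08:44
  after break (16 min): 09:00
  after task 2 (68 min): 10:08
  after break (25 min): 10:33
  after task 3 (64 min): 11:37
  after break (5 min): 11:42
  after task 4 (30 min): 12:12
  after break (22 min): 12:34
  after task 5 (50 min): 13:24
Total elapsed: 362 minutes
End time: 13:24

13:24


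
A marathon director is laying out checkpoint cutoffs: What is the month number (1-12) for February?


Calendar month order:
1. January
2. February <--
3. March
February is month number 2

2


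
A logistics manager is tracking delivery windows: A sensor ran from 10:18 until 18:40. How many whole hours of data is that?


Start: 10:18
End: 18:40
Hour difference: 18 - 10 = 8 hours
Minute difference: 40 - 18 = 22 minutes
Total minutes: 502
Complete hours: 502 / 60 = 8 (remainder 22)

8


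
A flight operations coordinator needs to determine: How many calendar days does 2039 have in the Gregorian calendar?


Year: 2039
Check leap year rules:
Divisible by 4? No
2039 is not a leap year
Days: 365

365


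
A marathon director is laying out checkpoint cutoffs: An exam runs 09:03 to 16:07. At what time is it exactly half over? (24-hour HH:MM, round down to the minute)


Start time: 09:03 = 543 minutes from midnight
End time: 16:07 = 967 minutes from midnight
Sum: 543 + 967 = 1510
Midpoint: 1510 / 2 = 755 minutes
Convert: 755 / 60 = 12 hours, 35 minutes
Result: 12:35

12:35


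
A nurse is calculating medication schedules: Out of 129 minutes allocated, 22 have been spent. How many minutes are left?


Total budget: 129 minutes
Time used: 22 minutes
Remaining: 129 - 22 = 107 minutes
Percent used: 17.1%
Percent remaining: 82.9%

107


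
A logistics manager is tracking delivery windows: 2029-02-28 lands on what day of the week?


Date: 2029-02-28
January 1, 2029 is a Monday
Day of year: 59
Offset from Jan 1: 58 days
58 mod 7 = 2
Result: Wednesday

Wednesday


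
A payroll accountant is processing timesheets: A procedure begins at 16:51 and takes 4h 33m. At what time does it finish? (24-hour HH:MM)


Start time: 16:51
Adding: 4 hours 33 minutes
Minutes: 51 + 33 = 84
Minute overflow: 84 >= 60, so carry 1 hour, minutes = 24
Hours: 16 + 4 + 1 = 21
Result: 21:24

21:24


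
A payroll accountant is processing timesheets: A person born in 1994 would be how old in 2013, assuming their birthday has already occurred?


Birth year: 1994
Current year: 2013
Age = current year - birth year
Age = 2013 - 1994 = 19

19


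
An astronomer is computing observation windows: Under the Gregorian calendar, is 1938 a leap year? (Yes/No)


Year: 1938
Divisible by 4? 1938 / 4 = 484.5 -> No
Not divisible by 4, so NOT a leap year

No


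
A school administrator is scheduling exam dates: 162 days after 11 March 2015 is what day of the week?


Start: 2015-03-11 (Wednesday)
Step 1 - find target date: add 162 days
  2015-03-11 + 162 days = 2015-08-20
Step 2 - day of week:
  162 mod 7 = 1
  Wednesday + 1 days -> Thursday
Result: Thursday (2015-08-20)

Thursday


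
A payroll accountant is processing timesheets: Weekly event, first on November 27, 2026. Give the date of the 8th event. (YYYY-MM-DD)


First occurrence: 2026-11-27 (occurrence 1)
Each occurrence is 7 days after the previous.
Occurrence 8 is 7 weeks after the first.
7 weeks = 49 days
2026-11-27 + 49 days = 2027-01-15

2027-01-15


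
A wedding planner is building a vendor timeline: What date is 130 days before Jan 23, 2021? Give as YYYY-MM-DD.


Start: 2021-01-23
Subtracting 130 days
Days already passed in January: 23
After going back through January: 107 more days to subtract
December 2020: 31 days, 76 remaining
November 2020: 30 days, 46 remaining
October 2020: 31 days, 15 remaining
September 2020 has 30 days, need 15
Result: 2020-09-15

2020-09-15


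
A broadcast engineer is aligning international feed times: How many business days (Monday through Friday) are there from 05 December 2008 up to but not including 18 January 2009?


Start: 2008-12-05 (Friday)
End (exclusive): 2009-01-18 (Sunday)
Total calendar days: 44
Full weeks: 44 // 7 = 6 -> 30 weekdays
Remaining 2 days starting on Friday:
  Fri(w), Sat(-) -> 1 weekdays
Total business days: 30 + 1 = 31

31


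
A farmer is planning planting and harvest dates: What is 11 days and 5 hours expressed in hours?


Days: 11
Extra hours: 5
Hours per day: 24
Days to hours: 11 x 24 = 264
Total: 264 + 5 = 269

269


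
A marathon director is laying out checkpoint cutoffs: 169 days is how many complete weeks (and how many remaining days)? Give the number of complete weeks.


Total days: 169
Days per week: 7
Division: 169 / 7 = 24 remainder 1
Complete weeks: 24
Remaining days: 1

24


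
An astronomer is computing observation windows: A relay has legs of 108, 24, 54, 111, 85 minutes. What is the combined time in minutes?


Durations: 108, 24, 54, 111, 85
Running sum: 108
+ 24 = 132
+ 54 = 186
+ 111 = 297
+ 85 = 382
Total duration: 382 minutes
That is 6 hours and 22 minutes

382


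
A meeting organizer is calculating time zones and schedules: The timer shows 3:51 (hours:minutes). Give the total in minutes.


Hours: 3
Minutes: 51
Convert hours to minutes: 3 x 60 = 180
Add remaining minutes: 180 + 51 = 231

231


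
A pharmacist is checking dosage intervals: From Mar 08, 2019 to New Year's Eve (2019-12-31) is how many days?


Start: March 08, 2019
End: December 31, 2019
Days left in March: 23
April: 30
May: 31
June: 30
July: 31
... plus remaining months
Sum of remaining months: 275
Total: 23 + 275 = 298

298


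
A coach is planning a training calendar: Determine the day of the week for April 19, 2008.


Date: 2008-04-19
January 1, 2008 is a Tuesday
Day of year: 110
Offset from Jan 1: 109 days
109 mod 7 = 4
Result: Saturday

Saturday


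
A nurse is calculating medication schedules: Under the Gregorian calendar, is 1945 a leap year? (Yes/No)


Year: 1945
Divisible by 4? 1945 / 4 = 486.25 -> No
Not divisible by 4, so NOT a leap year

No


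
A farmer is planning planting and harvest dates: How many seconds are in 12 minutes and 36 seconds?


Minutes: 12
Extra seconds: 36
Seconds per minute: 60
Minutes to seconds: 12 x 60 = 720
Total: 720 + 36 = 756

756


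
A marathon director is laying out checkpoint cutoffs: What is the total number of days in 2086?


Year: 2086
Check leap year rules:
Divisible by 4? No
2086 is not a leap year
Days: 365

365


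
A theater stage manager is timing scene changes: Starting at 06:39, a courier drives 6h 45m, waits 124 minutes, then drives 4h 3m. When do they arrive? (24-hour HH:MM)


Depart: 06:39
Leg 1: +405 min -> 13:24
Layover: +124 min -> 15:28
Leg 2: +243 min -> 19:31
Total travel: 772 minutes = 12h 52m
Arrival: 19:31

19:31


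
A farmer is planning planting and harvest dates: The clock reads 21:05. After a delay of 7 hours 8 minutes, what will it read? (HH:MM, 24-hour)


Start time: 21:05
Adding: 7 hours 8 minutes
Minutes: 5 + 8 = 13
Hours: 21 + 7 + 0 = 28
Hour wraparound: 28 mod 24 = 4
Result: 04:13

04:13


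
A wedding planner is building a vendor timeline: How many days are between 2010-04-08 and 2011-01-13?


Start date: 2010-04-08
End date: 2011-01-13
Apr 2010: +23 days
May 2010: +31 days
Jun 2010: +30 days
... (7 more months)
Total: 280 days

280


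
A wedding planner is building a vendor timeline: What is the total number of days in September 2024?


Month: September
Year: 2024
September is a 30-day month
Total: 30 days

30


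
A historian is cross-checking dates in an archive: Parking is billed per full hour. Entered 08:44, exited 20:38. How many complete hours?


Start: 08:44
End: 20:38
Hour difference: 20 - 8 = 12 hours
Minute difference: 38 - 44 = -6 minutes
Total minutes: 714
Complete hours: 714 / 60 = 11 (remainder 54)

11


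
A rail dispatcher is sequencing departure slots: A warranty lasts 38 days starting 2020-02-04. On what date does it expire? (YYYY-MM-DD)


Start: 2020-02-04
Adding 38 days
Days remaining in February: 25
After February: 13 days still to add
March 2020 has 31 days, need 13
Result: 2020-03-13

2020-03-13


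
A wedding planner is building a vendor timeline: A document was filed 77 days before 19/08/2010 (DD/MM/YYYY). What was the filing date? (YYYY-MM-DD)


Start: 2010-08-19
Subtracting 77 days
Days already passed in August: 19
After going back through August: 58 more days to subtract
July 2010: 31 days, 27 remaining
June 2010 has 30 days, need 27
Result: 2010-06-03

2010-06-03


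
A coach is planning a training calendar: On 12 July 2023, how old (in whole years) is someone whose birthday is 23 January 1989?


Birth: 1989-01-23
Reference: 2023-07-12
Year difference: 2023 - 1989 = 34
Has birthday (01-23) occurred by 07-12? Yes
Age in full years: 34

34


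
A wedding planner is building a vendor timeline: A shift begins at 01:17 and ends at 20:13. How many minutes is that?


Start time: 01:17 = 77 minutes from midnight
End time: 20:13 = 1213 minutes from midnight
Difference: 1213 - 77 = 1136 minutes
That is 18 hours and 56 minutes

1136


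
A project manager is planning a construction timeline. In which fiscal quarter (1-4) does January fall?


Month: January (month 1)
Q1: January-March (months 1-3)
Q2: April-June (months 4-6)
Q3: July-September (months 7-9)
Q4: October-December (months 10-12)
Month 1 falls in Q1

1


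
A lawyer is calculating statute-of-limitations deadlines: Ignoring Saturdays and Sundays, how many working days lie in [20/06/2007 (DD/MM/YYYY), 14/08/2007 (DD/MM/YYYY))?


Start: 2007-06-20 (Wednesday)
End (exclusive): 2007-08-14 (Tuesday)
Total calendar days: 55
Full weeks: 55 // 7 = 7 -> 35 weekdays
Remaining 6 days starting on Wednesday:
  Wed(w), Thu(w), Fri(w), Sat(-), Sun(-), Mon(w) -> 4 weekdays
Total business days: 35 + 4 = 39

39


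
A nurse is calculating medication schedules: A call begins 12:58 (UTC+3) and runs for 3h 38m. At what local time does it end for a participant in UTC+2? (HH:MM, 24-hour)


Start: 12:58 in UTC+3
Step 1 - add duration:
  minutes: 58 + 38 = 96 (carry 1h)
  hours: 12 + 3 + 1 = 16
  end in UTC+3: 16:36
Step 2 - convert UTC+3 -> UTC+2:
  offset difference: 2 - (3) = -1 hours
  16 + (-1) = 15 -> mod 24 = 15
Result: 15:36 in UTC+2

15:36


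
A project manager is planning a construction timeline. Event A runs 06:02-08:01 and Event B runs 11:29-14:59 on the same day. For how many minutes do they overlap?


Interval A: [362, 481] minutes from midnight
Interval B: [689, 899] minutes from midnight
Overlap start = max(362, 689) = 689
Overlap end = min(481, 899) = 481
End <= start, so the intervals do not overlap: 0 minutes

0


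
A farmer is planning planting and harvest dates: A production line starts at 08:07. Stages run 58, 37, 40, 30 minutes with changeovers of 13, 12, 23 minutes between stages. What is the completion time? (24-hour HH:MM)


Start: 08:07 = 487 min from midnight
  after task 1 (58 min): 09:05
  after break (13 min): 09:18
  after task 2 (37 min): 09:55
  after break (12 min): 10:07
  after task 3 (40 min): 10:47
  after break (23 min): 11:10
  after task 4 (30 min): 11:40
Total elapsed: 213 minutes
End time: 11:40

11:40


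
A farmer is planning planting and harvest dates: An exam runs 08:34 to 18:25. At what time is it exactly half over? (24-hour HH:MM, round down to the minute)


Start time: 08:34 = 514 minutes from midnight
End time: 18:25 = 1105 minutes from midnight
Sum: 514 + 1105 = 1619
Midpoint: 1619 / 2 = 809 minutes
Convert: 809 / 60 = 13 hours, 29 minutes
Result: 13:29

13:29


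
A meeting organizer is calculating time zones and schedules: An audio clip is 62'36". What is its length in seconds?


Minutes: 62
Seconds: 36
Convert minutes to seconds: 62 x 60 = 3720
Add remaining seconds: 3720 + 36 = 3756

3756


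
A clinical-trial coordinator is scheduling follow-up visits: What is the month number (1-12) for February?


Calendar month order:
1. January
2. February <--
3. March
February is month number 2

2


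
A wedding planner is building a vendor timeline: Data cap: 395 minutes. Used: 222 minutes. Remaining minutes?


Total budget: 395 minutes
Time used: 222 minutes
Remaining: 395 - 222 = 173 minutes
Percent used: 56.2%
Percent remaining: 43.8%

173


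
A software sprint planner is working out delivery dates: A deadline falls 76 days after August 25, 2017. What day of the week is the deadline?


Start: 2017-08-25 (Friday)
Step 1 - find target date: add 76 days
  2017-08-25 + 76 days = 2017-11-09
Step 2 - day of week:
  76 mod 7 = 6
  Friday + 6 days -> Thursday
Result: Thursday (2017-11-09)

Thursday


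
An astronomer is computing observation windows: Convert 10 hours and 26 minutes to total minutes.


Hours: 10
Extra minutes: 26
Minutes per hour: 60
Hours to minutes: 10 x 60 = 600
Total: 600 + 26 = 626

626


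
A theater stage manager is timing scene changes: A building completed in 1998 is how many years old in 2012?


Birth year: 1998
Current year: 2012
Age = current year - birth year
Age = 2012 - 1998 = 14

14


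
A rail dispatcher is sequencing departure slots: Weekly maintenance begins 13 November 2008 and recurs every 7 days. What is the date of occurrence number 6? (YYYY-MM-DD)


First occurrence: 2008-11-13 (occurrence 1)
Each occurrence is 7 days after the previous.
Occurrence 6 is 5 weeks after the first.
5 weeks = 35 days
2008-11-13 + 35 days = 2008-12-18

2008-12-18


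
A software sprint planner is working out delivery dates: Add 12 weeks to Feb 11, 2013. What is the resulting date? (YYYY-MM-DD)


Start: 2013-02-11
Weeks to add: 12
Convert to days: 12 x 7 = 84 days
Add 84 days to 2013-02-11
Result: 2013-05-06

2013-05-06


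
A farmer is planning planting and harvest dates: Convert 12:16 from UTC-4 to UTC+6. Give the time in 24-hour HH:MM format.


Local time: 12:16 at UTC-4 (offset -4h)
Target zone: UTC+6 (offset 6h)
Difference: 6 - (-4) = 10 hours
Calculation: 12 + (10) = 22
Result: 22:16

22:16


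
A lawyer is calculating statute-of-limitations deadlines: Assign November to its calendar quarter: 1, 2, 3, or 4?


Month: November (month 11)
Q1: January-March (months 1-3)
Q2: April-June (months 4-6)
Q3: July-September (months 7-9)
Q4: October-December (months 10-12)
Month 11 falls in Q4

4


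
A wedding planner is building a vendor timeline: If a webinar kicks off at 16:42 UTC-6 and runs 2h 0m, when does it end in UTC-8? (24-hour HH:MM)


Start: 16:42 in UTC-6
Step 1 - add duration:
  minutes: 42 + 0 = 42
  hours: 16 + 2 + 0 = 18
  end in UTC-6: 18:42
Step 2 - convert UTC-6 -> UTC-8:
  offset difference: -8 - (-6) = -2 hours
  18 + (-2) = 16 -> mod 24 = 16
Result: 16:42 in UTC-8

16:42


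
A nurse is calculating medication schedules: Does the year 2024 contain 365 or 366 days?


Year: 2024
Check leap year rules:
Divisible by 4? Yes
Divisible by 100? No
2024 is a leap year
Days: 366

366


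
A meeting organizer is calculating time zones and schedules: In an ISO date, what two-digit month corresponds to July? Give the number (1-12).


Calendar month order:
6. June
7. July <--
8. August
July is month number 7

7


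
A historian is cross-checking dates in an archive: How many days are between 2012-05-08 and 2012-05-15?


Start date: 2012-05-08
End date: 2012-05-15
May 2012: +7 days
Total: 7 days

7


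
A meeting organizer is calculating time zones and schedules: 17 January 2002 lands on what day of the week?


Date: 2002-01-17
January 1, 2002 is a Tuesday
Day of year: 17
Offset from Jan 1: 16 days
16 mod 7 = 2
Result: Thursday

Thursday


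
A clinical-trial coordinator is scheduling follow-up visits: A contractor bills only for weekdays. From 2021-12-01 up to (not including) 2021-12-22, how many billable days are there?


Start: 2021-12-01 (Wednesday)
End (exclusive): 2021-12-22 (Wednesday)
Total calendar days: 21
Full weeks: 21 // 7 = 3 -> 15 weekdays
Remaining 0 days starting on Wednesday:
Total business days: 15 + 0 = 15

15


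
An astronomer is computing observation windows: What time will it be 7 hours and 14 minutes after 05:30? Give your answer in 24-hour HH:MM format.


Start time: 05:30
Adding: 7 hours 14 minutes
Minutes: 30 + 14 = 44
Hours: 5 + 7 + 0 = 12
Result: 12:44

12:44


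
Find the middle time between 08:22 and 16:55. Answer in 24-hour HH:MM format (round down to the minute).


Start time: 08:22 = 502 minutes from midnight
End time: 16:55 = 1015 minutes from midnight
Sum: 502 + 1015 = 1517
Midpoint: 1517 / 2 = 758 minutes
Convert: 758 / 60 = 12 hours, 38 minutes
Result: 12:38

12:38


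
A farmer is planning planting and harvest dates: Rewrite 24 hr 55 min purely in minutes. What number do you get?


Hours: 24
Extra minutes: 55
Minutes per hour: 60
Hours to minutes: 24 x 60 = 1440
Total: 1440 + 55 = 1495

1495


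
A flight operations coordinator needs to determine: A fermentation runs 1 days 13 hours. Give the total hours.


Days: 1
Extra hours: 13
Hours per day: 24
Days to hours: 1 x 24 = 24
Total: 24 + 13 = 37

37


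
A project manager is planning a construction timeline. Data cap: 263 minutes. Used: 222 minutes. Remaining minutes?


Total budget: 263 minutes
Time used: 222 minutes
Remaining: 263 - 222 = 41 minutes
Percent used: 84.4%
Percent remaining: 15.6%

41


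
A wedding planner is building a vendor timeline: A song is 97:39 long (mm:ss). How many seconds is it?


Minutes: 97
Extra seconds: 39
Seconds per minute: 60
Minutes to seconds: 97 x 60 = 5820
Total: 5820 + 39 = 5859

5859


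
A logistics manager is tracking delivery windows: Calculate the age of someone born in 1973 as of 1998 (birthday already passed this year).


Birth year: 1973
Current year: 1998
Age = current year - birth year
Age = 1998 - 1973 = 25

25


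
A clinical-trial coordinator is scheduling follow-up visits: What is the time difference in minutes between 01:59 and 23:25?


Start time: 01:59 = 119 minutes from midnight
End time: 23:25 = 1405 minutes from midnight
Difference: 1405 - 119 = 1286 minutes
That is 21 hours and 26 minutes

1286


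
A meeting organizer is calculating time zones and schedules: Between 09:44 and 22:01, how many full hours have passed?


Start: 09:44
End: 22:01
Hour difference: 22 - 9 = 13 hours
Minute difference: 1 - 44 = -43 minutes
Total minutes: 737
Complete hours: 737 / 60 = 12 (remainder 17)

12


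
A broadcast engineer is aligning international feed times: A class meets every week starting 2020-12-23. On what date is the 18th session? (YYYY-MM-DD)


First occurrence: 2020-12-23 (occurrence 1)
Each occurrence is 7 days after the previous.
Occurrence 18 is 17 weeks after the first.
17 weeks = 119 days
2020-12-23 + 119 days = 2021-04-21

2021-04-21


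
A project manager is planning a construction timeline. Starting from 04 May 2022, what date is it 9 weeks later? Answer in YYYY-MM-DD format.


Start: 2022-05-04
Weeks to add: 9
Convert to days: 9 x 7 = 63 days
Add 63 days to 2022-05-04
Result: 2022-07-06

2022-07-06


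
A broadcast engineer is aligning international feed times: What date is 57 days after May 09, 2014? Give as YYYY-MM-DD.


Start: 2014-05-09
Adding 57 days
Days remaining in May: 22
After May: 35 days still to add
June 2014: 30 days, 5 remaining
July 2014 has 31 days, need 5
Result: 2014-07-05

2014-07-05


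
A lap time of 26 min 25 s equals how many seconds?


Minutes: 26
Seconds: 25
Convert minutes to seconds: 26 x 60 = 1560
Add remaining seconds: 1560 + 25 = 1585

1585


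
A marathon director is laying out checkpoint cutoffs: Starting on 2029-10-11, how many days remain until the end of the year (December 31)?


Start: October 11, 2029
End: December 31, 2029
Days left in October: 20
November: 30
December: 31
Sum of remaining months: 61
Total: 20 + 61 = 81

81


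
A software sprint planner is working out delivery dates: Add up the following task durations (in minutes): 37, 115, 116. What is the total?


Durations: 37, 115, 116
Running sum: 37
+ 115 = 152
+ 116 = 268
Total duration: 268 minutes
That is 4 hours and 28 minutes

268


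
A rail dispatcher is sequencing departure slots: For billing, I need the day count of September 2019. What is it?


Month: September
Year: 2019
September is a 30-day month
Total: 30 days

30


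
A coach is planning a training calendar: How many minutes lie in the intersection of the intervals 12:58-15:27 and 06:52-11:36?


Interval A: [778, 927] minutes from midnight
Interval B: [412, 696] minutes from midnight
Overlap start = max(778, 412) = 778
Overlap end = min(927, 696) = 696
End <= start, so the intervals do not overlap: 0 minutes

0


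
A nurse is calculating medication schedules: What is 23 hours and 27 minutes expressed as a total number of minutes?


Hours: 23
Minutes: 27
Convert hours to minutes: 23 x 60 = 1380
Add remaining minutes: 1380 + 27 = 1407

1407


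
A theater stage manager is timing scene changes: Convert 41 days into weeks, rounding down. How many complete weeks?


Total days: 41
Days per week: 7
Division: 41 / 7 = 5 remainder 6
Complete weeks: 5
Remaining days: 6

5


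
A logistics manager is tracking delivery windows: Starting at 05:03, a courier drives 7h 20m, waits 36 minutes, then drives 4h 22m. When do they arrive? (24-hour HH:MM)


Depart: 05:03
Leg 1: +440 min -> 12:23
Layover: +36 min -> 12:59
Leg 2: +262 min -> 17:21
Total travel: 738 minutes = 12h 18m
Arrival: 17:21

17:21


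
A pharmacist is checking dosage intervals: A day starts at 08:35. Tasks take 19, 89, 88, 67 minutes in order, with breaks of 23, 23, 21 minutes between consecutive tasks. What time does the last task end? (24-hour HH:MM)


Start: 08:35 = 515 min from midnight
  after task 1 (19 min): 08:54
  after break (23 min): 09:17
  after task 2 (89 min): 10:46
  after break (23 min): 11:09
  after task 3 (88 min): 12:37
  after break (21 min): 12:58
  after task 4 (67 min): 14:05
Total elapsed: 330 minutes
End time: 14:05

14:05


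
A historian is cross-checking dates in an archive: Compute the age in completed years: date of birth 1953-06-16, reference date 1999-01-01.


Birth: 1953-06-16
Reference: 1999-01-01
Year difference: 1999 - 1953 = 46
Has birthday (06-16) occurred by 01-01? No
Birthday not yet reached this year -> subtract 1
Age in full years: 45

45


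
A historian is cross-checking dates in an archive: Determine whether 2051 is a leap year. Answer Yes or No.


Year: 2051
Divisible by 4? 2051 / 4 = 512.75 -> No
Not divisible by 4, so NOT a leap year

No


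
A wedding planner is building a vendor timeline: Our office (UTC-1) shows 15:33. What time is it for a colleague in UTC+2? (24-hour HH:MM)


Local time: 15:33 at UTC-1 (offset -1h)
Target zone: UTC+2 (offset 2h)
Difference: 2 - (-1) = 3 hours
Calculation: 15 + (3) = 18
Result: 18:33

18:33


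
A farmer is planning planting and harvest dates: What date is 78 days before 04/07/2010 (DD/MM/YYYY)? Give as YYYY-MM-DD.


Start: 2010-07-04
Subtracting 78 days
Days already passed in July: 4
After going back through July: 74 more days to subtract
June 2010: 30 days, 44 remaining
May 2010: 31 days, 13 remaining
April 2010 has 30 days, need 13
Result: 2010-04-17

2010-04-17


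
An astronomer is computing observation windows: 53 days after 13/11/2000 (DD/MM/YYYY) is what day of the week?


Start: 2000-11-13 (Monday)
Step 1 - find target date: add 53 days
  2000-11-13 + 53 days = 2001-01-05
Step 2 - day of week:
  53 mod 7 = 4
  Monday + 4 days -> Friday
Result: Friday (2001-01-05)

Friday


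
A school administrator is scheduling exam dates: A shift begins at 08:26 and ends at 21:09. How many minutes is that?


Start time: 08:26 = 506 minutes from midnight
End time: 21:09 = 1269 minutes from midnight
Difference: 1269 - 506 = 763 minutes
That is 12 hours and 43 minutes

763


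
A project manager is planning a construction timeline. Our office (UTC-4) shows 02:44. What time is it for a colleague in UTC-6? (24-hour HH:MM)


Local time: 02:44 at UTC-4 (offset -4h)
Target zone: UTC-6 (offset -6h)
Difference: -6 - (-4) = -2 hours
Calculation: 2 + (-2) = 0
Result: 00:44

00:44


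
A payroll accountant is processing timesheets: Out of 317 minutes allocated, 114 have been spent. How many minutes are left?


Total budget: 317 minutes
Time used: 114 minutes
Remaining: 317 - 114 = 203 minutes
Percent used: 36.0%
Percent remaining: 64.0%

203


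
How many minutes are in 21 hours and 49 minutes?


Hours: 21
Minutes: 49
Convert hours to minutes: 21 x 60 = 1260
Add remaining minutes: 1260 + 49 = 1309

1309


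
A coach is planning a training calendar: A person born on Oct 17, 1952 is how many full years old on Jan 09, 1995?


Birth: 1952-10-17
Reference: 1995-01-09
Year difference: 1995 - 1952 = 43
Has birthday (10-17) occurred by 01-09? No
Birthday not yet reached this year -> subtract 1
Age in full years: 42

42


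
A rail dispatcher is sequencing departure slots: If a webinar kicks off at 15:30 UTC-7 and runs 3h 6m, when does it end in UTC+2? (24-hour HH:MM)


Start: 15:30 in UTC-7
Step 1 - add duration:
  minutes: 30 + 6 = 36
  hours: 15 + 3 + 0 = 18
  end in UTC-7: 18:36
Step 2 - convert UTC-7 -> UTC+2:
  offset difference: 2 - (-7) = 9 hours
  18 + (9) = 27 -> mod 24 = 3
Result: 03:36 in UTC+2

03:36


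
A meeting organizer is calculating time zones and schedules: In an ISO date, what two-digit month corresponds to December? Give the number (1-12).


Calendar month order:
11. November
12. December <--
December is month number 12

12


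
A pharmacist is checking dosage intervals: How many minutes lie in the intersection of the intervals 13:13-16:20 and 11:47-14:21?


Interval A: [793, 980] minutes from midnight
Interval B: [707, 861] minutes from midnight
Overlap start = max(793, 707) = 793
Overlap end = min(980, 861) = 861
Overlap = 861 - 793 = 68 minutes

68
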